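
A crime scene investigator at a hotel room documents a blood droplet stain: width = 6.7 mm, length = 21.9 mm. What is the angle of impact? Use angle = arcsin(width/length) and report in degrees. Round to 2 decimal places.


Blood spatter impact angle calculation:
width / length = 6.7 / 21.9 = 0.305936
angle = arcsin(0.305936)
angle = 17.81 degrees

17.81


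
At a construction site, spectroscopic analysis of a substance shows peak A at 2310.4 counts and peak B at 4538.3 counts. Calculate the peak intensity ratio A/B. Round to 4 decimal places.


Spectral peak ratio:
Peak A = 2310.4 counts
Peak B = 4538.3 counts
Ratio = 2310.4 / 4538.3 = 0.5091

0.5091


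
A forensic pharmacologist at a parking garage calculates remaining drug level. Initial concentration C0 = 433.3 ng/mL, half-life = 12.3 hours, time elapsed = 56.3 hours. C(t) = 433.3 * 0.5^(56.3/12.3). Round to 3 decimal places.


Drug concentration decay:
Number of half-lives = t / t_half = 56.3 / 12.3 = 4.577236
Decay factor = 0.5^4.577236 = 0.04189042
C(t) = 433.3 * 0.04189042 = 18.151 ng/mL

18.151


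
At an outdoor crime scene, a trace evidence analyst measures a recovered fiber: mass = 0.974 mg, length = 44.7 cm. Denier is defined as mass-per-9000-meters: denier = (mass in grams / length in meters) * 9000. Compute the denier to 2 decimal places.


Denier calculation:
Mass in grams = 0.974 mg / 1000 = 0.000974 g
Length in meters = 44.7 cm / 100 = 0.447 m
Linear density = mass / length = 0.000974 / 0.447 = 0.00217897 g/m
Denier = (g/m) * 9000 = 0.00217897 * 9000 = 19.61

19.61


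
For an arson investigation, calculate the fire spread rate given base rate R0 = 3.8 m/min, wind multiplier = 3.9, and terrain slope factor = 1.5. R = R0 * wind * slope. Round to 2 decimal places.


Fire spread rate calculation:
R = R0 * wind_factor * slope_factor
= 3.8 * 3.9 * 1.5
= 14.82 * 1.5
= 22.23 m/min

22.23


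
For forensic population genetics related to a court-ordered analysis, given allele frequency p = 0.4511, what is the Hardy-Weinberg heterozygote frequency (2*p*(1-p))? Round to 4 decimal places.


Hardy-Weinberg heterozygote frequency:
q = 1 - p = 1 - 0.4511 = 0.5489
2pq = 2 * 0.4511 * 0.5489 = 0.4952

0.4952


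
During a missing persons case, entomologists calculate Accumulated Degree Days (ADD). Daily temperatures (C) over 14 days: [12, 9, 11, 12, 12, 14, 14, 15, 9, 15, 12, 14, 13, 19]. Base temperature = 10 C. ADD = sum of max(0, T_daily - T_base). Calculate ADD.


Computing ADD day by day:
Day 1: max(0, 12 - 10) = 2
Day 2: max(0, 9 - 10) = 0
Day 3: max(0, 11 - 10) = 1
Day 4: max(0, 12 - 10) = 2
Day 5: max(0, 12 - 10) = 2
Day 6: max(0, 14 - 10) = 4
Day 7: max(0, 14 - 10) = 4
Day 8: max(0, 15 - 10) = 5
Day 9: max(0, 9 - 10) = 0
Day 10: max(0, 15 - 10) = 5
Day 11: max(0, 12 - 10) = 2
Day 12: max(0, 14 - 10) = 4
Day 13: max(0, 13 - 10) = 3
Day 14: max(0, 19 - 10) = 9
Total ADD = 43

43


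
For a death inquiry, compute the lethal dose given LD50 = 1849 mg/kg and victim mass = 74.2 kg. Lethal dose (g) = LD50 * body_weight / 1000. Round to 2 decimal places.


Lethal dose calculation:
Lethal dose = LD50 * body_weight / 1000
= 1849 * 74.2 / 1000
= 137195.8 / 1000
= 137.20 g

137.20


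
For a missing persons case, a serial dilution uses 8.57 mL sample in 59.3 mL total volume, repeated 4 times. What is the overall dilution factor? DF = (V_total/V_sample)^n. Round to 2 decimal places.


Dilution factor calculation:
Single dilution = V_total / V_sample = 59.3 / 8.57 ≈ 6.919487
Number of dilutions = 4
Total DF = (59.3 / 8.57)^4 (full precision, rounded at the end) = 2292.43

2292.43


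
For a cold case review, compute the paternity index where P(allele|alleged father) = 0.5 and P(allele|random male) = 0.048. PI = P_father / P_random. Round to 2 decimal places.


Paternity Index calculation:
PI = P(allele|father) / P(allele|random)
PI = 0.5 / 0.048
PI = 10.42

10.42


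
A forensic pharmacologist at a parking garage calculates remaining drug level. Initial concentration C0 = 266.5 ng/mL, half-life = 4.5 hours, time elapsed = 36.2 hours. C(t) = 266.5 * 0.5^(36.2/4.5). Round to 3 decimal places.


Drug concentration decay:
Number of half-lives = t / t_half = 36.2 / 4.5 = 8.044444
Decay factor = 0.5^8.044444 = 0.00378775
C(t) = 266.5 * 0.00378775 = 1.009 ng/mL

1.009


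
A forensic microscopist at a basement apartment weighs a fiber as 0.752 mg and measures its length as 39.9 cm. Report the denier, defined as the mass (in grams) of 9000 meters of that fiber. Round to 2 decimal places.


Denier calculation:
Mass in grams = 0.752 mg / 1000 = 0.000752 g
Length in meters = 39.9 cm / 100 = 0.399 m
Linear density = mass / length = 0.000752 / 0.399 = 0.00188471 g/m
Denier = (g/m) * 9000 = 0.00188471 * 9000 = 16.96

16.96


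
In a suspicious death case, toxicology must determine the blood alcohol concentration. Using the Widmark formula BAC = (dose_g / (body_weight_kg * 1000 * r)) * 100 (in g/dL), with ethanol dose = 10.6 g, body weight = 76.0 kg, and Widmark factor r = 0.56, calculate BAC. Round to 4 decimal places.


Applying the Widmark formula:
BAC = (dose_g / (body_wt * 1000 * r)) * 100
Denominator = 76.0 * 1000 * 0.56 = 42560
BAC = (10.6 / 42560) * 100
BAC = 0.0249 g/dL

0.0249


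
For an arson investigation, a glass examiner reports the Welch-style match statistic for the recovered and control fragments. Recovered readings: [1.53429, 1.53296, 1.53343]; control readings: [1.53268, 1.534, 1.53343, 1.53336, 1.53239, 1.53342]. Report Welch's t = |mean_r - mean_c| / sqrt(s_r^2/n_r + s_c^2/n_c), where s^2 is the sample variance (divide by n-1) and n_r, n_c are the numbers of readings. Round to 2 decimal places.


Welch's t-criterion for glass RI comparison:
Recovered mean = sum / n_r = 4.60068 / 3 = 1.53356
Control mean = sum / n_c = 9.19928 / 6 = 1.5332133
Recovered sample variance s_r^2 = 4.549e-07
Control sample variance s_c^2 = 3.38467e-07
Welch SE (unpooled) = sqrt(s_r^2/n_r + s_c^2/n_c) = sqrt(1.51633e-07 + 5.64111e-08) = sqrt(2.08044e-07) = 0.000456118
|mean_r - mean_c| = 0.000346667
t = 0.000346667 / 0.000456118 = 0.76

0.76


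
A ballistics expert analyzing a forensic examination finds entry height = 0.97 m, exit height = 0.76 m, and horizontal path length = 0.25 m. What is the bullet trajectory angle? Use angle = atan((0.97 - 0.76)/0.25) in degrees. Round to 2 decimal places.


Bullet trajectory angle:
Height difference = 0.97 - 0.76 = 0.21 m
angle = atan(0.21 / 0.25)
angle = atan(0.84)
angle = 40.03 degrees

40.03


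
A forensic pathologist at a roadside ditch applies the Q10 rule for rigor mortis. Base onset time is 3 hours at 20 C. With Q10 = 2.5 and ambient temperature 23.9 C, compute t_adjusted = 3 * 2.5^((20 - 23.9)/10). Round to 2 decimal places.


Rigor mortis time adjustment:
Exponent = (T_ref - T_actual) / 10 = (20 - 23.9) / 10 = -0.39
Q10 factor = 2.5^-0.39 = 0.69953
t_adjusted = 3 * 0.69953 = 2.10 hours

2.10


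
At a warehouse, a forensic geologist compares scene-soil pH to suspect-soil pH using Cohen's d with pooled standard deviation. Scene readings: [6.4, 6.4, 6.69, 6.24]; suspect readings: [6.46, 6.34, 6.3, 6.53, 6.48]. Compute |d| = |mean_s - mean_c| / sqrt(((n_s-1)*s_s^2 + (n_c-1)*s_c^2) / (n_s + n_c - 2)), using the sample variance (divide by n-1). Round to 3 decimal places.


Pooled-variance Cohen's d for soil pH comparison:
Scene mean = 25.73 / 4 = 6.4325
Suspect mean = 32.11 / 5 = 6.422
Scene sample variance s_s^2 = 0.035158
Suspect sample variance s_c^2 = 0.00952
Pooled variance = ((n_s-1)*s_s^2 + (n_c-1)*s_c^2) / (n_s + n_c - 2) = 0.020508
Pooled SD = sqrt(0.020508) = 0.143206
Mean difference = 0.0105
|d| = |0.0105| / 0.143206 = 0.073

0.073


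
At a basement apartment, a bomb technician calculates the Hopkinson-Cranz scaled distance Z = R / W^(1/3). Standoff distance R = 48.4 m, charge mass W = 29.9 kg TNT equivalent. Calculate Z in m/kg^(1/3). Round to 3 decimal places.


Scaled distance calculation:
W^(1/3) = 29.9^(1/3) = 3.103776
Z = R / W^(1/3) = 48.4 / 3.103776
Z = 15.594 m/kg^(1/3)

15.594


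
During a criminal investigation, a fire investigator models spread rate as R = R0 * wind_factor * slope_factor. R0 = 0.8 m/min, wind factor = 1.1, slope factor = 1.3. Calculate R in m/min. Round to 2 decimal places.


Fire spread rate calculation:
R = R0 * wind_factor * slope_factor
= 0.8 * 1.1 * 1.3
= 0.88 * 1.3
= 1.14 m/min

1.14


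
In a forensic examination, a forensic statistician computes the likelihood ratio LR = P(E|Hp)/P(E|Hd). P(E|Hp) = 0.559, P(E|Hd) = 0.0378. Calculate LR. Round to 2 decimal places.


Likelihood ratio calculation:
LR = P(E|Hp) / P(E|Hd)
LR = 0.559 / 0.0378
LR = 14.79

14.79


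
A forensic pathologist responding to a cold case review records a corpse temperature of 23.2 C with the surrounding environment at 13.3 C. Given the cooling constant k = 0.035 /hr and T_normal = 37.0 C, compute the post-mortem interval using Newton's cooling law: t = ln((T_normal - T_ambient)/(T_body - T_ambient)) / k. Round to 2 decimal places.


Using Newton's law of cooling:
t = ln((T_normal - T_ambient) / (T_body - T_ambient)) / k
T_normal - T_ambient = 23.7
T_body - T_ambient = 9.9
Ratio = 2.393939
ln(ratio) = 0.87294
t = 0.87294 / 0.035 = 24.94 hours

24.94


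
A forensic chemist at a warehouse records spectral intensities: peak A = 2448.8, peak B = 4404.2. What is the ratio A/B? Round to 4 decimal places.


Spectral peak ratio:
Peak A = 2448.8 counts
Peak B = 4404.2 counts
Ratio = 2448.8 / 4404.2 = 0.5560

0.5560


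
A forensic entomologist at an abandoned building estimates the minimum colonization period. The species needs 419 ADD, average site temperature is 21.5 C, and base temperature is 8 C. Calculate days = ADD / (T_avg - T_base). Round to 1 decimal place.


Insect development time:
Effective temperature = avg_temp - T_base = 21.5 - 8 = 13.5 C
Days = ADD / effective_temp = 419 / 13.5 = 31.0 days

31.0


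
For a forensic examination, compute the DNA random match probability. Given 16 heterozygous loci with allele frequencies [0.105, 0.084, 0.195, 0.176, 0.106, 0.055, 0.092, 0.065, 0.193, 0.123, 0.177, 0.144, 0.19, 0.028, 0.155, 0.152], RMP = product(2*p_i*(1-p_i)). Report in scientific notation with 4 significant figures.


Computing RMP for 16 loci:
Locus 1: 2 * 0.105 * 0.895 = 0.18795
Locus 2: 2 * 0.084 * 0.916 = 0.153888
Locus 3: 2 * 0.195 * 0.805 = 0.31395
Locus 4: 2 * 0.176 * 0.824 = 0.290048
Locus 5: 2 * 0.106 * 0.894 = 0.189528
Locus 6: 2 * 0.055 * 0.945 = 0.10395
Locus 7: 2 * 0.092 * 0.908 = 0.167072
Locus 8: 2 * 0.065 * 0.935 = 0.12155
Locus 9: 2 * 0.193 * 0.807 = 0.311502
Locus 10: 2 * 0.123 * 0.877 = 0.215742
Locus 11: 2 * 0.177 * 0.823 = 0.291342
Locus 12: 2 * 0.144 * 0.856 = 0.246528
Locus 13: 2 * 0.19 * 0.81 = 0.3078
Locus 14: 2 * 0.028 * 0.972 = 0.054432
Locus 15: 2 * 0.155 * 0.845 = 0.26195
Locus 16: 2 * 0.152 * 0.848 = 0.257792
RMP = 5.755e-12

5.755e-12


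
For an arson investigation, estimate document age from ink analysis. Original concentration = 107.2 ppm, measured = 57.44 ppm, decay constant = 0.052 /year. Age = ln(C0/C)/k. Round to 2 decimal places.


Document age estimation:
C0/C = 107.2 / 57.44 = 1.866295
ln(C0/C) = 0.623955
t = 0.623955 / 0.052 = 12.00 years

12.00


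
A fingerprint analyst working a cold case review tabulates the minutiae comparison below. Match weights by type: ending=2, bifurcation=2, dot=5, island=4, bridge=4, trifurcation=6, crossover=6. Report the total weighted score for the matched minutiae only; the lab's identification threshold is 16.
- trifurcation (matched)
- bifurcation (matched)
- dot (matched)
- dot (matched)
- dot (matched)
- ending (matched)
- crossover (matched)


Weighted minutiae match score:
  trifurcation: matched, +6 (running total 6)
  bifurcation: matched, +2 (running total 8)
  dot: matched, +5 (running total 13)
  dot: matched, +5 (running total 18)
  dot: matched, +5 (running total 23)
  ending: matched, +2 (running total 25)
  crossover: matched, +6 (running total 31)
Total score = 31
Threshold = 16; verdict = identification

31


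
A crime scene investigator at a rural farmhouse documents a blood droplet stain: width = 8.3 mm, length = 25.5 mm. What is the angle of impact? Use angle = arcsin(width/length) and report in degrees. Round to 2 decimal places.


Blood spatter impact angle calculation:
width / length = 8.3 / 25.5 = 0.32549
angle = arcsin(0.32549)
angle = 19.00 degrees

19.00


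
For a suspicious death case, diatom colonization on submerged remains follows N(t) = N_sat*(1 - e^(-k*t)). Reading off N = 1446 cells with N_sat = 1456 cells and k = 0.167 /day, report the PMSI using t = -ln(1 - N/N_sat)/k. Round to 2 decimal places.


PMSI from diatom colonization curve:
N / N_sat = 1446 / 1456 = 0.993132
1 - N/N_sat = 0.006868
ln(1 - N/N_sat) = -4.980882
t = -ln(1 - N/N_sat) / k = -(-4.980882) / 0.167 = 29.83 days

29.83


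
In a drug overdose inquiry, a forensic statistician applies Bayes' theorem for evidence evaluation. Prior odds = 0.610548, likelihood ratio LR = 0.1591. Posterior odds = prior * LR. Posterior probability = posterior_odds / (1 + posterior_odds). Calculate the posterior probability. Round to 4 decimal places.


Bayesian evidence evaluation:
Posterior odds = prior_odds * LR = 0.610548 * 0.1591 = 0.09713819
Posterior probability = posterior_odds / (1 + posterior_odds)
= 0.09713819 / (1 + 0.09713819)
= 0.09713819 / 1.09713819
= 0.0885

0.0885


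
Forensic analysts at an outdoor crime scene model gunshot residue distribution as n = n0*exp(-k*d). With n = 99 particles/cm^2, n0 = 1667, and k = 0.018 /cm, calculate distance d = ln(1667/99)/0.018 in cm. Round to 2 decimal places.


GSR distance calculation:
n0/n = 1667 / 99 = 16.838384
ln(n0/n) = 2.823661
d = 2.823661 / 0.018 = 156.87 cm

156.87


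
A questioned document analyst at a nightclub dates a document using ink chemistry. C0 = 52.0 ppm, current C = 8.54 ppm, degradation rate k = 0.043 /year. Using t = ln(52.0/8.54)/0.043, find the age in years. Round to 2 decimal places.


Document age estimation:
C0/C = 52.0 / 8.54 = 6.088993
ln(C0/C) = 1.806483
t = 1.806483 / 0.043 = 42.01 years

42.01


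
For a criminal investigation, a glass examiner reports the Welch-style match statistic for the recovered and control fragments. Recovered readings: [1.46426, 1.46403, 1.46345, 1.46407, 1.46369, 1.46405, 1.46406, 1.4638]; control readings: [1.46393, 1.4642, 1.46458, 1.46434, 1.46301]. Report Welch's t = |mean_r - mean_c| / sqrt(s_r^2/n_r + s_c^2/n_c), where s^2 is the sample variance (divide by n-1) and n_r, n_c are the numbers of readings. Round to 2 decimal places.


Welch's t-criterion for glass RI comparison:
Recovered mean = sum / n_r = 11.71141 / 8 = 1.4639262
Control mean = sum / n_c = 7.32006 / 5 = 1.464012
Recovered sample variance s_r^2 = 6.77982e-08
Control sample variance s_c^2 = 3.6907e-07
Welch SE (unpooled) = sqrt(s_r^2/n_r + s_c^2/n_c) = sqrt(8.47478e-09 + 7.3814e-08) = sqrt(8.22888e-08) = 0.00028686
|mean_r - mean_c| = 8.575e-05
t = 8.575e-05 / 0.00028686 = 0.30

0.30


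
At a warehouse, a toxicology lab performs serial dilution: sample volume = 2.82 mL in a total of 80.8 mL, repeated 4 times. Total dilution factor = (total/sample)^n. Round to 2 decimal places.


Dilution factor calculation:
Single dilution = V_total / V_sample = 80.8 / 2.82 ≈ 28.652482
Number of dilutions = 4
Total DF = (80.8 / 2.82)^4 (full precision, rounded at the end) = 673983.10

673983.10


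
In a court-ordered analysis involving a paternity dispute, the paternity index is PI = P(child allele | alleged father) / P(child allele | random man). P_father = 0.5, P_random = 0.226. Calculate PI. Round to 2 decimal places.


Paternity Index calculation:
PI = P(allele|father) / P(allele|random)
PI = 0.5 / 0.226
PI = 2.21

2.21


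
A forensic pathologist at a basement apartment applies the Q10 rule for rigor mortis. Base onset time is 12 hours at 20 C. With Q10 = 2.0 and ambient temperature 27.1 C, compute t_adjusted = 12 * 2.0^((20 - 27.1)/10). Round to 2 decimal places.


Rigor mortis time adjustment:
Exponent = (T_ref - T_actual) / 10 = (20 - 27.1) / 10 = -0.71
Q10 factor = 2.0^-0.71 = 0.61132
t_adjusted = 12 * 0.61132 = 7.34 hours

7.34


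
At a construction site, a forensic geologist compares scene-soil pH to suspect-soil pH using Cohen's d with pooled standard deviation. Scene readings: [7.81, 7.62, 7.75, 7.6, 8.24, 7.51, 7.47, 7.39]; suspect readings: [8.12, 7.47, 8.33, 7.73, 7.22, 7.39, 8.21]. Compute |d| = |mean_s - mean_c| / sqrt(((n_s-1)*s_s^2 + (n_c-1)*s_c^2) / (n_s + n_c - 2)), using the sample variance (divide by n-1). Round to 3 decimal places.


Pooled-variance Cohen's d for soil pH comparison:
Scene mean = 61.39 / 8 = 7.67375
Suspect mean = 54.47 / 7 = 7.781429
Scene sample variance s_s^2 = 0.071741
Suspect sample variance s_c^2 = 0.194548
Pooled variance = ((n_s-1)*s_s^2 + (n_c-1)*s_c^2) / (n_s + n_c - 2) = 0.128421
Pooled SD = sqrt(0.128421) = 0.358359
Mean difference = -0.107679
|d| = |-0.107679| / 0.358359 = 0.300

0.300


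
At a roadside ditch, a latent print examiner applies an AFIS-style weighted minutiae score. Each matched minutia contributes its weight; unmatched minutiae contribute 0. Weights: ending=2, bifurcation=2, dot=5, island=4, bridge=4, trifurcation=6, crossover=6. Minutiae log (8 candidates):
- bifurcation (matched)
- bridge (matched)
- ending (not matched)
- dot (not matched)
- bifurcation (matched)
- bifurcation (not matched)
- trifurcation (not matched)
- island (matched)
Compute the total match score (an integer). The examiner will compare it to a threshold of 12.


Weighted minutiae match score:
  bifurcation: matched, +2 (running total 2)
  bridge: matched, +4 (running total 6)
  ending: not matched, +0
  dot: not matched, +0
  bifurcation: matched, +2 (running total 8)
  bifurcation: not matched, +0
  trifurcation: not matched, +0
  island: matched, +4 (running total 12)
Total score = 12
Threshold = 12; verdict = identification

12


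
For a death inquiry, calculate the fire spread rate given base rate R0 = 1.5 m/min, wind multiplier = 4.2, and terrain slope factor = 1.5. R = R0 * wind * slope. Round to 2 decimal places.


Fire spread rate calculation:
R = R0 * wind_factor * slope_factor
= 1.5 * 4.2 * 1.5
= 6.3 * 1.5
= 9.45 m/min

9.45


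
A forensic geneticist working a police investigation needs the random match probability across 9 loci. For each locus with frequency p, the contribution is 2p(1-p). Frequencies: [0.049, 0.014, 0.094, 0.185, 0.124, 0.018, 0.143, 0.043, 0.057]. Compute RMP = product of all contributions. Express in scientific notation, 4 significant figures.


Computing RMP for 9 loci:
Locus 1: 2 * 0.049 * 0.951 = 0.093198
Locus 2: 2 * 0.014 * 0.986 = 0.027608
Locus 3: 2 * 0.094 * 0.906 = 0.170328
Locus 4: 2 * 0.185 * 0.815 = 0.30155
Locus 5: 2 * 0.124 * 0.876 = 0.217248
Locus 6: 2 * 0.018 * 0.982 = 0.035352
Locus 7: 2 * 0.143 * 0.857 = 0.245102
Locus 8: 2 * 0.043 * 0.957 = 0.082302
Locus 9: 2 * 0.057 * 0.943 = 0.107502
RMP = 2.201e-09

2.201e-09


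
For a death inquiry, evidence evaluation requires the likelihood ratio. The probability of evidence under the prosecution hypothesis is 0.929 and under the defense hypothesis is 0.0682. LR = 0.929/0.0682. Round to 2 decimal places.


Likelihood ratio calculation:
LR = P(E|Hp) / P(E|Hd)
LR = 0.929 / 0.0682
LR = 13.62

13.62


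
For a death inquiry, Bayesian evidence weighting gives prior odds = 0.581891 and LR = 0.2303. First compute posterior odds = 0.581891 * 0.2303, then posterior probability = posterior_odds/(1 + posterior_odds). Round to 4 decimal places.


Bayesian evidence evaluation:
Posterior odds = prior_odds * LR = 0.581891 * 0.2303 = 0.1340095
Posterior probability = posterior_odds / (1 + posterior_odds)
= 0.1340095 / (1 + 0.1340095)
= 0.1340095 / 1.1340095
= 0.1182

0.1182


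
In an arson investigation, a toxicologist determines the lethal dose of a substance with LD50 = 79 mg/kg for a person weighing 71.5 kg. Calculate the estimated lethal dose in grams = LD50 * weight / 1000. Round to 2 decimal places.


Lethal dose calculation:
Lethal dose = LD50 * body_weight / 1000
= 79 * 71.5 / 1000
= 5648.5 / 1000
= 5.65 g

5.65


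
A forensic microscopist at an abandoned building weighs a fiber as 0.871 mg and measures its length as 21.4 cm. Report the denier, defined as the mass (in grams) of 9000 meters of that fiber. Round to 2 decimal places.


Denier calculation:
Mass in grams = 0.871 mg / 1000 = 0.000871 g
Length in meters = 21.4 cm / 100 = 0.214 m
Linear density = mass / length = 0.000871 / 0.214 = 0.00407009 g/m
Denier = (g/m) * 9000 = 0.00407009 * 9000 = 36.63

36.63


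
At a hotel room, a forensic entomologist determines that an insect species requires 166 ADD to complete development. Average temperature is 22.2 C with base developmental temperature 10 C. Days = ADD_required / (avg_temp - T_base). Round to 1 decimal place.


Insect development time:
Effective temperature = avg_temp - T_base = 22.2 - 10 = 12.2 C
Days = ADD / effective_temp = 166 / 12.2 = 13.6 days

13.6


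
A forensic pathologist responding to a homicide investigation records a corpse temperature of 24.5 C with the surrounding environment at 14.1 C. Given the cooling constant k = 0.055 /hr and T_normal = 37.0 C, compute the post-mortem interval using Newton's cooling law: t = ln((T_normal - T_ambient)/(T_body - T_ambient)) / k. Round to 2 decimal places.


Using Newton's law of cooling:
t = ln((T_normal - T_ambient) / (T_body - T_ambient)) / k
T_normal - T_ambient = 22.9
T_body - T_ambient = 10.4
Ratio = 2.201923
ln(ratio) = 0.789331
t = 0.789331 / 0.055 = 14.35 hours

14.35


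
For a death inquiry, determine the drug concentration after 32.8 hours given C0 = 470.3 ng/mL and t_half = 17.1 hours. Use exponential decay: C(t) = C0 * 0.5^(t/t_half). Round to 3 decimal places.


Drug concentration decay:
Number of half-lives = t / t_half = 32.8 / 17.1 = 1.918129
Decay factor = 0.5^1.918129 = 0.26459744
C(t) = 470.3 * 0.26459744 = 124.440 ng/mL

124.440


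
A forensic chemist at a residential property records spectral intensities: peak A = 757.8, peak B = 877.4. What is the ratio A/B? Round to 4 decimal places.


Spectral peak ratio:
Peak A = 757.8 counts
Peak B = 877.4 counts
Ratio = 757.8 / 877.4 = 0.8637

0.8637


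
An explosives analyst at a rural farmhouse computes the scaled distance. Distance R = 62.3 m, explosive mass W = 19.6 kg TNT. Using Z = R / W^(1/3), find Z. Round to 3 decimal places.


Scaled distance calculation:
W^(1/3) = 19.6^(1/3) = 2.696199
Z = R / W^(1/3) = 62.3 / 2.696199
Z = 23.107 m/kg^(1/3)

23.107


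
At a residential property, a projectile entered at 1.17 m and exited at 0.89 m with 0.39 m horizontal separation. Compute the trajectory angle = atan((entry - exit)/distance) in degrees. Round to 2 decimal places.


Bullet trajectory angle:
Height difference = 1.17 - 0.89 = 0.28 m
angle = atan(0.28 / 0.39)
angle = atan(0.717949)
angle = 35.68 degrees

35.68


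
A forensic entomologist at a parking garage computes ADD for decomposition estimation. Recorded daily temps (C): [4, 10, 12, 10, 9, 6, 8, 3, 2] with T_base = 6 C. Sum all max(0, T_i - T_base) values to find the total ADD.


Computing ADD day by day:
Day 1: max(0, 4 - 6) = 0
Day 2: max(0, 10 - 6) = 4
Day 3: max(0, 12 - 6) = 6
Day 4: max(0, 10 - 6) = 4
Day 5: max(0, 9 - 6) = 3
Day 6: max(0, 6 - 6) = 0
Day 7: max(0, 8 - 6) = 2
Day 8: max(0, 3 - 6) = 0
Day 9: max(0, 2 - 6) = 0
Total ADD = 19

19


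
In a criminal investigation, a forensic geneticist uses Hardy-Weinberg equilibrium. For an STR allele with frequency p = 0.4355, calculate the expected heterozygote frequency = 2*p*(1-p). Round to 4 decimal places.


Hardy-Weinberg heterozygote frequency:
q = 1 - p = 1 - 0.4355 = 0.5645
2pq = 2 * 0.4355 * 0.5645 = 0.4917

0.4917


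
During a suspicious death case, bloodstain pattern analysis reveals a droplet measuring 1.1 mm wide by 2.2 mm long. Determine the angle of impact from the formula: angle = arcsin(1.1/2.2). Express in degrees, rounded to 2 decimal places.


Blood spatter impact angle calculation:
width / length = 1.1 / 2.2 = 0.5
angle = arcsin(0.5)
angle = 30.00 degrees

30.00


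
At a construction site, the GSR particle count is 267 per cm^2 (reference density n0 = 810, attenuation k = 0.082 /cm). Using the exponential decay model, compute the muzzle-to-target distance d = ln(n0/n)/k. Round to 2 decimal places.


GSR distance calculation:
n0/n = 810 / 267 = 3.033708
ln(n0/n) = 1.109786
d = 1.109786 / 0.082 = 13.53 cm

13.53


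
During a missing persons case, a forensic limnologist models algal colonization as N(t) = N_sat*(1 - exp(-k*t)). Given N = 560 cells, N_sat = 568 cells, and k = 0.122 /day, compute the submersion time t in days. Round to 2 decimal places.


PMSI from diatom colonization curve:
N / N_sat = 560 / 568 = 0.985915
1 - N/N_sat = 0.014085
ln(1 - N/N_sat) = -4.262645
t = -ln(1 - N/N_sat) / k = -(-4.262645) / 0.122 = 34.94 days

34.94


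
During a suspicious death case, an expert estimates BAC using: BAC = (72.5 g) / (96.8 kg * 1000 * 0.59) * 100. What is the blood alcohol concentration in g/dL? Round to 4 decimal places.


Applying the Widmark formula:
BAC = (dose_g / (body_wt * 1000 * r)) * 100
Denominator = 96.8 * 1000 * 0.59 = 57112
BAC = (72.5 / 57112) * 100
BAC = 0.1269 g/dL

0.1269


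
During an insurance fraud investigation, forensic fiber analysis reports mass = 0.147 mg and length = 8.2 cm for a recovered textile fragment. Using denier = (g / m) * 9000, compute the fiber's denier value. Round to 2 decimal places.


Denier calculation:
Mass in grams = 0.147 mg / 1000 = 0.000147 g
Length in meters = 8.2 cm / 100 = 0.082 m
Linear density = mass / length = 0.000147 / 0.082 = 0.00179268 g/m
Denier = (g/m) * 9000 = 0.00179268 * 9000 = 16.13

16.13


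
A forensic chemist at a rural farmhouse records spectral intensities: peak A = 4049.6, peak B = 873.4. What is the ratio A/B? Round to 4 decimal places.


Spectral peak ratio:
Peak A = 4049.6 counts
Peak B = 873.4 counts
Ratio = 4049.6 / 873.4 = 4.6366

4.6366


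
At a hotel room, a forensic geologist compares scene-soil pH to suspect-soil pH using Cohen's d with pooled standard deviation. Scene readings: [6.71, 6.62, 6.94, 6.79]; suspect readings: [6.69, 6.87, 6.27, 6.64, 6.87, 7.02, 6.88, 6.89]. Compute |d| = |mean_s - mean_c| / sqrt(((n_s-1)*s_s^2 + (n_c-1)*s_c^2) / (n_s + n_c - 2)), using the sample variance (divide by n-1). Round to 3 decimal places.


Pooled-variance Cohen's d for soil pH comparison:
Scene mean = 27.06 / 4 = 6.765
Suspect mean = 54.13 / 8 = 6.76625
Scene sample variance s_s^2 = 0.018433
Suspect sample variance s_c^2 = 0.054598
Pooled variance = ((n_s-1)*s_s^2 + (n_c-1)*s_c^2) / (n_s + n_c - 2) = 0.043749
Pooled SD = sqrt(0.043749) = 0.209163
Mean difference = -0.00125
|d| = |-0.00125| / 0.209163 = 0.006

0.006


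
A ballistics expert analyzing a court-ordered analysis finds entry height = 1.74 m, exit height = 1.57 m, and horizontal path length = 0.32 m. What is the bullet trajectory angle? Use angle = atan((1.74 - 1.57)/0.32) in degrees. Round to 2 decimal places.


Bullet trajectory angle:
Height difference = 1.74 - 1.57 = 0.17 m
angle = atan(0.17 / 0.32)
angle = atan(0.53125)
angle = 27.98 degrees

27.98


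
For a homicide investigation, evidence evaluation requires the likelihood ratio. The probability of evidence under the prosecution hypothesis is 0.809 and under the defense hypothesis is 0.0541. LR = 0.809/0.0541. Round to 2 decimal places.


Likelihood ratio calculation:
LR = P(E|Hp) / P(E|Hd)
LR = 0.809 / 0.0541
LR = 14.95

14.95


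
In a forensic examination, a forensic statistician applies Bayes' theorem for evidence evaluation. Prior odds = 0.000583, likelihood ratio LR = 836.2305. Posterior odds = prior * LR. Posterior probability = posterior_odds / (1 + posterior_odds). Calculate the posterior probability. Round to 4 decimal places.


Bayesian evidence evaluation:
Posterior odds = prior_odds * LR = 0.000583 * 836.2305 = 0.4875224
Posterior probability = posterior_odds / (1 + posterior_odds)
= 0.4875224 / (1 + 0.4875224)
= 0.4875224 / 1.4875224
= 0.3277

0.3277


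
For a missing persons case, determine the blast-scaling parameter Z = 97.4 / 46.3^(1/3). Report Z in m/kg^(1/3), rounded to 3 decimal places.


Scaled distance calculation:
W^(1/3) = 46.3^(1/3) = 3.59082
Z = R / W^(1/3) = 97.4 / 3.59082
Z = 27.125 m/kg^(1/3)

27.125


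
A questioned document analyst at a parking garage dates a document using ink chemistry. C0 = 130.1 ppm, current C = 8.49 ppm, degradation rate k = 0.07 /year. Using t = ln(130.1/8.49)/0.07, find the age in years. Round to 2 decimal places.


Document age estimation:
C0/C = 130.1 / 8.49 = 15.32391
ln(C0/C) = 2.729414
t = 2.729414 / 0.07 = 38.99 years

38.99


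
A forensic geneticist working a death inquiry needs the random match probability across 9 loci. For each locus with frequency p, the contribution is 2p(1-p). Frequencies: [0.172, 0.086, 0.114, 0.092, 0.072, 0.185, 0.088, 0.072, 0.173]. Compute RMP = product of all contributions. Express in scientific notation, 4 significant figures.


Computing RMP for 9 loci:
Locus 1: 2 * 0.172 * 0.828 = 0.284832
Locus 2: 2 * 0.086 * 0.914 = 0.157208
Locus 3: 2 * 0.114 * 0.886 = 0.202008
Locus 4: 2 * 0.092 * 0.908 = 0.167072
Locus 5: 2 * 0.072 * 0.928 = 0.133632
Locus 6: 2 * 0.185 * 0.815 = 0.30155
Locus 7: 2 * 0.088 * 0.912 = 0.160512
Locus 8: 2 * 0.072 * 0.928 = 0.133632
Locus 9: 2 * 0.173 * 0.827 = 0.286142
RMP = 3.738e-07

3.738e-07


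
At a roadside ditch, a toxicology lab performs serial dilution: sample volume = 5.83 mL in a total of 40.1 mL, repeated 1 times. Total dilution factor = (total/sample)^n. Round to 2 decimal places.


Dilution factor calculation:
Single dilution = V_total / V_sample = 40.1 / 5.83 ≈ 6.878216
Number of dilutions = 1
Total DF = (40.1 / 5.83)^1 (full precision, rounded at the end) = 6.88

6.88


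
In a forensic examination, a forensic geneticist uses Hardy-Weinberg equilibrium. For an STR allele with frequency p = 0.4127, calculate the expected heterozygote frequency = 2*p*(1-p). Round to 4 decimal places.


Hardy-Weinberg heterozygote frequency:
q = 1 - p = 1 - 0.4127 = 0.5873
2pq = 2 * 0.4127 * 0.5873 = 0.4848

0.4848


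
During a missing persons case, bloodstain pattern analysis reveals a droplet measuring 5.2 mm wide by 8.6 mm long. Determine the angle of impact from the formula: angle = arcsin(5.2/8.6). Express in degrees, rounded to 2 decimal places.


Blood spatter impact angle calculation:
width / length = 5.2 / 8.6 = 0.604651
angle = arcsin(0.604651)
angle = 37.20 degrees

37.20


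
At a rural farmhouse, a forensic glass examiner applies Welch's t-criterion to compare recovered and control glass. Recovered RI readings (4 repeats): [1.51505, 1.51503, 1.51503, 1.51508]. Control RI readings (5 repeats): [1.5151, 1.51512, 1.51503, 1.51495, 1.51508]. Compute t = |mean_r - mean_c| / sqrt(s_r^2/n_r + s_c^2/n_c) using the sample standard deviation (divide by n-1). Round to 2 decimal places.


Welch's t-criterion for glass RI comparison:
Recovered mean = sum / n_r = 6.06019 / 4 = 1.5150475
Control mean = sum / n_c = 7.57528 / 5 = 1.515056
Recovered sample variance s_r^2 = 5.58333e-10
Control sample variance s_c^2 = 4.63e-09
Welch SE (unpooled) = sqrt(s_r^2/n_r + s_c^2/n_c) = sqrt(1.39583e-10 + 9.26e-10) = sqrt(1.06558e-09) = 3.26432e-05
|mean_r - mean_c| = 8.5e-06
t = 8.5e-06 / 3.26432e-05 = 0.26

0.26


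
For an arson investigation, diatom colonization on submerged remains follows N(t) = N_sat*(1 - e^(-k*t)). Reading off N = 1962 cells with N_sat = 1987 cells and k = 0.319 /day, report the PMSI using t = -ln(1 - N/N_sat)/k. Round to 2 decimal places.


PMSI from diatom colonization curve:
N / N_sat = 1962 / 1987 = 0.987418
1 - N/N_sat = 0.012582
ln(1 - N/N_sat) = -4.375488
t = -ln(1 - N/N_sat) / k = -(-4.375488) / 0.319 = 13.72 days

13.72


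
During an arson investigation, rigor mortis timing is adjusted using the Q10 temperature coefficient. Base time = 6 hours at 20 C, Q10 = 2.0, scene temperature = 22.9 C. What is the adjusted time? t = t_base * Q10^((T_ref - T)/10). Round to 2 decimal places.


Rigor mortis time adjustment:
Exponent = (T_ref - T_actual) / 10 = (20 - 22.9) / 10 = -0.29
Q10 factor = 2.0^-0.29 = 0.8179
t_adjusted = 6 * 0.8179 = 4.91 hours

4.91


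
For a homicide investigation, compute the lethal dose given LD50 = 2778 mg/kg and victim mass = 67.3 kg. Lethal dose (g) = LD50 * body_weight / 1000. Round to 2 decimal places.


Lethal dose calculation:
Lethal dose = LD50 * body_weight / 1000
= 2778 * 67.3 / 1000
= 186959.4 / 1000
= 186.96 g

186.96


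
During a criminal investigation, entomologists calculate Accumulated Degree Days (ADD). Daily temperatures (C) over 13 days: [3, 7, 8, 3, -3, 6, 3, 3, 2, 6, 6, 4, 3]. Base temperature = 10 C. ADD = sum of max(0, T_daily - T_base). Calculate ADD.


Computing ADD day by day:
Day 1: max(0, 3 - 10) = 0
Day 2: max(0, 7 - 10) = 0
Day 3: max(0, 8 - 10) = 0
Day 4: max(0, 3 - 10) = 0
Day 5: max(0, -3 - 10) = 0
Day 6: max(0, 6 - 10) = 0
Day 7: max(0, 3 - 10) = 0
Day 8: max(0, 3 - 10) = 0
Day 9: max(0, 2 - 10) = 0
Day 10: max(0, 6 - 10) = 0
Day 11: max(0, 6 - 10) = 0
Day 12: max(0, 4 - 10) = 0
Day 13: max(0, 3 - 10) = 0
Total ADD = 0

0


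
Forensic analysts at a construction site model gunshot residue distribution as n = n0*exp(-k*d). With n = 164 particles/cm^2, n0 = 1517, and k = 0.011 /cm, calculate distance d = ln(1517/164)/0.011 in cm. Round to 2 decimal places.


GSR distance calculation:
n0/n = 1517 / 164 = 9.25
ln(n0/n) = 2.224624
d = 2.224624 / 0.011 = 202.24 cm

202.24


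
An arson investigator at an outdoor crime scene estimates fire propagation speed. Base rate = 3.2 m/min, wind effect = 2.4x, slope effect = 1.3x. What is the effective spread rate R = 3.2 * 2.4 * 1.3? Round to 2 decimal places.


Fire spread rate calculation:
R = R0 * wind_factor * slope_factor
= 3.2 * 2.4 * 1.3
= 7.68 * 1.3
= 9.98 m/min

9.98


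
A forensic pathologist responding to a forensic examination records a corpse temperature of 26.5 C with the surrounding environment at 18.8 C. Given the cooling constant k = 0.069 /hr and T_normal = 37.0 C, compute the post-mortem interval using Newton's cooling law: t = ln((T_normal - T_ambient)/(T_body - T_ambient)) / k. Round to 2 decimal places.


Using Newton's law of cooling:
t = ln((T_normal - T_ambient) / (T_body - T_ambient)) / k
T_normal - T_ambient = 18.2
T_body - T_ambient = 7.7
Ratio = 2.363636
ln(ratio) = 0.860201
t = 0.860201 / 0.069 = 12.47 hours

12.47


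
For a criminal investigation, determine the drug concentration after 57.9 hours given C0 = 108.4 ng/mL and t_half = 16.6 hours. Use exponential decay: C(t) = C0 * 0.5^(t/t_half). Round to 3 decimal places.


Drug concentration decay:
Number of half-lives = t / t_half = 57.9 / 16.6 = 3.487952
Decay factor = 0.5^3.487952 = 0.08912957
C(t) = 108.4 * 0.08912957 = 9.662 ng/mL

9.662


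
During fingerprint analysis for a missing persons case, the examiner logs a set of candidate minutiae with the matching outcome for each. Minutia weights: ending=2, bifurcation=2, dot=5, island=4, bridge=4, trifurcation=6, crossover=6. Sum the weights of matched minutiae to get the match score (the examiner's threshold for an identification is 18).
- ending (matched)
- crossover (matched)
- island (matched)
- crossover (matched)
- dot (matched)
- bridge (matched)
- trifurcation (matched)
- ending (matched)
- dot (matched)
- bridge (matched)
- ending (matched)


Weighted minutiae match score:
  ending: matched, +2 (running total 2)
  crossover: matched, +6 (running total 8)
  island: matched, +4 (running total 12)
  crossover: matched, +6 (running total 18)
  dot: matched, +5 (running total 23)
  bridge: matched, +4 (running total 27)
  trifurcation: matched, +6 (running total 33)
  ending: matched, +2 (running total 35)
  dot: matched, +5 (running total 40)
  bridge: matched, +4 (running total 44)
  ending: matched, +2 (running total 46)
Total score = 46
Threshold = 18; verdict = identification

46


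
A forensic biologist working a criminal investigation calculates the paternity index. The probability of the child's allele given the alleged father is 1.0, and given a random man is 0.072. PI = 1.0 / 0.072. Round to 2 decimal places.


Paternity Index calculation:
PI = P(allele|father) / P(allele|random)
PI = 1.0 / 0.072
PI = 13.89

13.89


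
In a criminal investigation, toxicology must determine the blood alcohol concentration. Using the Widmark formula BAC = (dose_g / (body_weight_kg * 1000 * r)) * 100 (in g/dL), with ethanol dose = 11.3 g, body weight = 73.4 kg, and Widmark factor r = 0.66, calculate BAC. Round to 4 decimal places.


Applying the Widmark formula:
BAC = (dose_g / (body_wt * 1000 * r)) * 100
Denominator = 73.4 * 1000 * 0.66 = 48444
BAC = (11.3 / 48444) * 100
BAC = 0.0233 g/dL

0.0233


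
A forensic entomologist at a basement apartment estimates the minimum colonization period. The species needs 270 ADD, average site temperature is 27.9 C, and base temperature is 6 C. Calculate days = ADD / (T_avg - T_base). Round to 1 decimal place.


Insect development time:
Effective temperature = avg_temp - T_base = 27.9 - 6 = 21.9 C
Days = ADD / effective_temp = 270 / 21.9 = 12.3 days

12.3


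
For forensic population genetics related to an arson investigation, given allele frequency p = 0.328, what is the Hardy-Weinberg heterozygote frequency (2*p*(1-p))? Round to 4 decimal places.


Hardy-Weinberg heterozygote frequency:
q = 1 - p = 1 - 0.328 = 0.672
2pq = 2 * 0.328 * 0.672 = 0.4408

0.4408


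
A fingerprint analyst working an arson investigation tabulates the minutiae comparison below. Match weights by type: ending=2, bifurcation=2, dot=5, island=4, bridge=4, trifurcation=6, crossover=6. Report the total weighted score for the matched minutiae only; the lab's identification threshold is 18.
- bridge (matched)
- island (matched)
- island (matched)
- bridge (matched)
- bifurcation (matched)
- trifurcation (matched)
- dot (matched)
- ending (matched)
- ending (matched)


Weighted minutiae match score:
  bridge: matched, +4 (running total 4)
  island: matched, +4 (running total 8)
  island: matched, +4 (running total 12)
  bridge: matched, +4 (running total 16)
  bifurcation: matched, +2 (running total 18)
  trifurcation: matched, +6 (running total 24)
  dot: matched, +5 (running total 29)
  ending: matched, +2 (running total 31)
  ending: matched, +2 (running total 33)
Total score = 33
Threshold = 18; verdict = identification

33


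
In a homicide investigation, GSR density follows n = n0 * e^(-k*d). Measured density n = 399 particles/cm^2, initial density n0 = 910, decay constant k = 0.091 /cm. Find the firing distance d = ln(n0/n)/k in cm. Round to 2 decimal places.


GSR distance calculation:
n0/n = 910 / 399 = 2.280702
ln(n0/n) = 0.824483
d = 0.824483 / 0.091 = 9.06 cm

9.06


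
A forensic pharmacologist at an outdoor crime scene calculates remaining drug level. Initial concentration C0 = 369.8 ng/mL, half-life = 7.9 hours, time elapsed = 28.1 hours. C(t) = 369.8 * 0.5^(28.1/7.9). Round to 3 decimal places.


Drug concentration decay:
Number of half-lives = t / t_half = 28.1 / 7.9 = 3.556962
Decay factor = 0.5^3.556962 = 0.0849665
C(t) = 369.8 * 0.0849665 = 31.421 ng/mL

31.421


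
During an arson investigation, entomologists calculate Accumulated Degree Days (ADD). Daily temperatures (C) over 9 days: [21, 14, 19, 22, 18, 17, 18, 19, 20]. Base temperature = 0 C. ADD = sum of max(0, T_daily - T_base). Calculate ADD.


Computing ADD day by day:
Day 1: max(0, 21 - 0) = 21
Day 2: max(0, 14 - 0) = 14
Day 3: max(0, 19 - 0) = 19
Day 4: max(0, 22 - 0) = 22
Day 5: max(0, 18 - 0) = 18
Day 6: max(0, 17 - 0) = 17
Day 7: max(0, 18 - 0) = 18
Day 8: max(0, 19 - 0) = 19
Day 9: max(0, 20 - 0) = 20
Total ADD = 168

168


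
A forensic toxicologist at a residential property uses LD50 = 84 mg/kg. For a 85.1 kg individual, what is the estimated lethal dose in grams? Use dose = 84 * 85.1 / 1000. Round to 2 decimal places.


Lethal dose calculation:
Lethal dose = LD50 * body_weight / 1000
= 84 * 85.1 / 1000
= 7148.4 / 1000
= 7.15 g

7.15
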